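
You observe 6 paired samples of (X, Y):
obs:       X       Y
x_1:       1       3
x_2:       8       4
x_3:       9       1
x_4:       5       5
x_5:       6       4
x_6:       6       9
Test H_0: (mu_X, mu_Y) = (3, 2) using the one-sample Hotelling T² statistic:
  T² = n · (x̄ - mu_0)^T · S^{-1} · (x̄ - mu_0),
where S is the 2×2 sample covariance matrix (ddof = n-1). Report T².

Step 1 — sample mean vector:
  mean(X) = (1 + 8 + 9 + 5 + 6 + 6) / 6 = 35/6 = 5.8333
  mean(Y) = (3 + 4 + 1 + 5 + 4 + 9) / 6 = 26/6 = 4.3333
  x̄ = (5.8333, 4.3333),  deviation x̄ - mu_0 = (5.8333, 4.3333) - (3, 2) = (2.8333, 2.3333).

Step 2 — sample covariance matrix, S[i,j] = (1/(n-1)) · Σ_k (x_{k,i} - mean_i) · (x_{k,j} - mean_j), divisor n-1 = 5:
  S[X,X] = ((-4.8333)·(-4.8333) + (2.1667)·(2.1667) + (3.1667)·(3.1667) + (-0.8333)·(-0.8333) + (0.1667)·(0.1667) + (0.1667)·(0.1667)) / 5 = 38.8333/5 = 7.7667
  S[X,Y] = ((-4.8333)·(-1.3333) + (2.1667)·(-0.3333) + (3.1667)·(-3.3333) + (-0.8333)·(0.6667) + (0.1667)·(-0.3333) + (0.1667)·(4.6667)) / 5 = -4.6667/5 = -0.9333
  S[Y,Y] = ((-1.3333)·(-1.3333) + (-0.3333)·(-0.3333) + (-3.3333)·(-3.3333) + (0.6667)·(0.6667) + (-0.3333)·(-0.3333) + (4.6667)·(4.6667)) / 5 = 35.3333/5 = 7.0667
  S = [[7.7667, -0.9333],
 [-0.9333, 7.0667]].

Step 3 — invert S. det(S) = 7.7667·7.0667 - (-0.9333)² = 54.0133.
  S^{-1} = (1/det) · [[d, -b], [-b, a]] = [[0.1308, 0.0173],
 [0.0173, 0.1438]].

Step 4 — quadratic form (x̄ - mu_0)^T · S^{-1} · (x̄ - mu_0):
  S^{-1} · (x̄ - mu_0) = (0.411, 0.3845),
  (x̄ - mu_0)^T · [...] = (2.8333)·(0.411) + (2.3333)·(0.3845) = 2.0616.

Step 5 — scale by n: T² = 6 · 2.0616 = 12.3698.

T² ≈ 12.3698


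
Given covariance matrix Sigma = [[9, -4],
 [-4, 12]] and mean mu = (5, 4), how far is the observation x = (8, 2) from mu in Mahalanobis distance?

Step 1 — centre the observation: (x - mu) = (3, -2).

Step 2 — invert Sigma. det(Sigma) = 9·12 - (-4)² = 92.
  Sigma^{-1} = (1/det) · [[d, -b], [-b, a]] = [[0.1304, 0.0435],
 [0.0435, 0.0978]].

Step 3 — form the quadratic (x - mu)^T · Sigma^{-1} · (x - mu):
  Sigma^{-1} · (x - mu) = (0.3043, -0.0652).
  (x - mu)^T · [Sigma^{-1} · (x - mu)] = (3)·(0.3043) + (-2)·(-0.0652) = 1.0435.

Step 4 — take square root: d = √(1.0435) ≈ 1.0215.

d(x, mu) = √(1.0435) ≈ 1.0215


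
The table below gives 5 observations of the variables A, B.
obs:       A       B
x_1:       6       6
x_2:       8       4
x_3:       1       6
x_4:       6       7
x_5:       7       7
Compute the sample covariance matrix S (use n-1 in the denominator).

Step 1 — column means:
  mean(A) = (6 + 8 + 1 + 6 + 7) / 5 = 28/5 = 5.6
  mean(B) = (6 + 4 + 6 + 7 + 7) / 5 = 30/5 = 6

Step 2 — sample covariance S[i,j] = (1/(n-1)) · Σ_k (x_{k,i} - mean_i) · (x_{k,j} - mean_j), with n-1 = 4.
  S[A,A] = ((0.4)·(0.4) + (2.4)·(2.4) + (-4.6)·(-4.6) + (0.4)·(0.4) + (1.4)·(1.4)) / 4 = 29.2/4 = 7.3
  S[A,B] = ((0.4)·(0) + (2.4)·(-2) + (-4.6)·(0) + (0.4)·(1) + (1.4)·(1)) / 4 = -3/4 = -0.75
  S[B,B] = ((0)·(0) + (-2)·(-2) + (0)·(0) + (1)·(1) + (1)·(1)) / 4 = 6/4 = 1.5

S is symmetric (S[j,i] = S[i,j]). Assembling:

S = [[7.3, -0.75],
 [-0.75, 1.5]]


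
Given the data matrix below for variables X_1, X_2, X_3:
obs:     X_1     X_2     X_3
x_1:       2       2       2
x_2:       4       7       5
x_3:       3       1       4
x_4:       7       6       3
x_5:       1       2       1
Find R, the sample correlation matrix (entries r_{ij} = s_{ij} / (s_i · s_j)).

Step 1 — column means:
  mean(X_1) = (2 + 4 + 3 + 7 + 1) / 5 = 17/5 = 3.4
  mean(X_2) = (2 + 7 + 1 + 6 + 2) / 5 = 18/5 = 3.6
  mean(X_3) = (2 + 5 + 4 + 3 + 1) / 5 = 15/5 = 3

Step 2 — sample variances and covariances s[i,j] = (1/(n-1)) · Σ_k (x_{k,i} - mean_i) · (x_{k,j} - mean_j), with n-1 = 4:
  s[X_1,X_1] = ((-1.4)·(-1.4) + (0.6)·(0.6) + (-0.4)·(-0.4) + (3.6)·(3.6) + (-2.4)·(-2.4)) / 4 = 21.2/4 = 5.3
  s[X_1,X_2] = ((-1.4)·(-1.6) + (0.6)·(3.4) + (-0.4)·(-2.6) + (3.6)·(2.4) + (-2.4)·(-1.6)) / 4 = 17.8/4 = 4.45
  s[X_1,X_3] = ((-1.4)·(-1) + (0.6)·(2) + (-0.4)·(1) + (3.6)·(0) + (-2.4)·(-2)) / 4 = 7/4 = 1.75
  s[X_2,X_2] = ((-1.6)·(-1.6) + (3.4)·(3.4) + (-2.6)·(-2.6) + (2.4)·(2.4) + (-1.6)·(-1.6)) / 4 = 29.2/4 = 7.3
  s[X_2,X_3] = ((-1.6)·(-1) + (3.4)·(2) + (-2.6)·(1) + (2.4)·(0) + (-1.6)·(-2)) / 4 = 9/4 = 2.25
  s[X_3,X_3] = ((-1)·(-1) + (2)·(2) + (1)·(1) + (0)·(0) + (-2)·(-2)) / 4 = 10/4 = 2.5
  Sample standard deviations s_i = √(s[i,i]):
  s(X_1) = √(5.3) = 2.3022
  s(X_2) = √(7.3) = 2.7019
  s(X_3) = √(2.5) = 1.5811

Step 3 — r_{ij} = s_{ij} / (s_i · s_j):
  r[X_1,X_1] = 1 (diagonal).
  r[X_1,X_2] = 4.45 / (2.3022 · 2.7019) = 4.45 / 6.2201 = 0.7154
  r[X_1,X_3] = 1.75 / (2.3022 · 1.5811) = 1.75 / 3.6401 = 0.4808
  r[X_2,X_2] = 1 (diagonal).
  r[X_2,X_3] = 2.25 / (2.7019 · 1.5811) = 2.25 / 4.272 = 0.5267
  r[X_3,X_3] = 1 (diagonal).

R is symmetric with unit diagonal. Assembling:

R = [[1, 0.7154, 0.4808],
 [0.7154, 1, 0.5267],
 [0.4808, 0.5267, 1]]


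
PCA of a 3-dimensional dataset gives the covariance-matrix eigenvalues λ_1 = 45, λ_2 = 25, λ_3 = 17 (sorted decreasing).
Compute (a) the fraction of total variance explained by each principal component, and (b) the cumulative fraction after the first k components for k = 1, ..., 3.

Step 1 — total variance = trace(Sigma) = Σ λ_i = 45 + 25 + 17 = 87.

Step 2 — fraction explained by component i = λ_i / Σ λ:
  PC1: 45/87 = 0.5172
  PC2: 25/87 = 0.2874
  PC3: 17/87 = 0.1954

Step 3 — cumulative fraction after k components = (λ_1 + ... + λ_k) / Σ λ:
  k = 1: 45/87 = 0.5172
  k = 2: (45 + 25)/87 = 70/87 = 0.8046
  k = 3: (45 + 25 + 17)/87 = 87/87 = 1

Summary (fraction, with percent):

explained: PC1 0.5172 (51.72%), PC2 0.2874 (28.74%), PC3 0.1954 (19.54%);  cumulative: 0.5172, 0.8046, 1


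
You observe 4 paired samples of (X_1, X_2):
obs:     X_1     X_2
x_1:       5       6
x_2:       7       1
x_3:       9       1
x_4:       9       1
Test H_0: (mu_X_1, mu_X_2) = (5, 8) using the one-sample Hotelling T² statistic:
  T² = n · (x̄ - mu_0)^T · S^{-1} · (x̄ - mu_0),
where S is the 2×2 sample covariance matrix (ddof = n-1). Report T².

Step 1 — sample mean vector:
  mean(X_1) = (5 + 7 + 9 + 9) / 4 = 30/4 = 7.5
  mean(X_2) = (6 + 1 + 1 + 1) / 4 = 9/4 = 2.25
  x̄ = (7.5, 2.25),  deviation x̄ - mu_0 = (7.5, 2.25) - (5, 8) = (2.5, -5.75).

Step 2 — sample covariance matrix, S[i,j] = (1/(n-1)) · Σ_k (x_{k,i} - mean_i) · (x_{k,j} - mean_j), divisor n-1 = 3:
  S[X_1,X_1] = ((-2.5)·(-2.5) + (-0.5)·(-0.5) + (1.5)·(1.5) + (1.5)·(1.5)) / 3 = 11/3 = 3.6667
  S[X_1,X_2] = ((-2.5)·(3.75) + (-0.5)·(-1.25) + (1.5)·(-1.25) + (1.5)·(-1.25)) / 3 = -12.5/3 = -4.1667
  S[X_2,X_2] = ((3.75)·(3.75) + (-1.25)·(-1.25) + (-1.25)·(-1.25) + (-1.25)·(-1.25)) / 3 = 18.75/3 = 6.25
  S = [[3.6667, -4.1667],
 [-4.1667, 6.25]].

Step 3 — invert S. det(S) = 3.6667·6.25 - (-4.1667)² = 5.5556.
  S^{-1} = (1/det) · [[d, -b], [-b, a]] = [[1.125, 0.75],
 [0.75, 0.66]].

Step 4 — quadratic form (x̄ - mu_0)^T · S^{-1} · (x̄ - mu_0):
  S^{-1} · (x̄ - mu_0) = (-1.5, -1.92),
  (x̄ - mu_0)^T · [...] = (2.5)·(-1.5) + (-5.75)·(-1.92) = 7.29.

Step 5 — scale by n: T² = 4 · 7.29 = 29.16.

T² ≈ 29.16


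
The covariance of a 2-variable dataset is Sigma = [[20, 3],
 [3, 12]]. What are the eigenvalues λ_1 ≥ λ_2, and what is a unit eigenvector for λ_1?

Step 1 — characteristic polynomial of 2×2 Sigma:
  det(Sigma - λI) = λ² - trace · λ + det = 0.
  trace = 20 + 12 = 32, det = 20·12 - (3)² = 231.
Step 2 — discriminant:
  Δ = trace² - 4·det = 1024 - 924 = 100.
Step 3 — eigenvalues:
  λ = (trace ± √Δ)/2 = (32 ± 10)/2,
  λ_1 = 21,  λ_2 = 11.

Step 4 — unit eigenvector for λ_1: solve (Sigma - λ_1 I)v = 0. First row:
  (20 - 21)·v_x + (3)·v_y = 0, i.e. (-1)·v_x + (3)·v_y = 0,
  so v ∝ (b, λ_1 - a) = (3, 1) = u.
  ||u|| = √((3)² + (1)²) = √(10) ≈ 3.1623,
  v_1 = u/||u|| ≈ (0.9487, 0.3162) (||v_1|| = 1).

λ_1 = 21,  λ_2 = 11;  v_1 ≈ (0.9487, 0.3162)


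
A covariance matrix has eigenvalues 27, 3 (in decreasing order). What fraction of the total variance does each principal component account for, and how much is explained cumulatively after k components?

Step 1 — total variance = trace(Sigma) = Σ λ_i = 27 + 3 = 30.

Step 2 — fraction explained by component i = λ_i / Σ λ:
  PC1: 27/30 = 0.9
  PC2: 3/30 = 0.1

Step 3 — cumulative fraction after k components = (λ_1 + ... + λ_k) / Σ λ:
  k = 1: 27/30 = 0.9
  k = 2: (27 + 3)/30 = 30/30 = 1

Summary (fraction, with percent):

explained: PC1 0.9 (90%), PC2 0.1 (10%);  cumulative: 0.9, 1


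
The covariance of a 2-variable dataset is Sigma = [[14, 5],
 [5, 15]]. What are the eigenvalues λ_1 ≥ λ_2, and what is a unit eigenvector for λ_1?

Step 1 — characteristic polynomial of 2×2 Sigma:
  det(Sigma - λI) = λ² - trace · λ + det = 0.
  trace = 14 + 15 = 29, det = 14·15 - (5)² = 185.
Step 2 — discriminant:
  Δ = trace² - 4·det = 841 - 740 = 101.
Step 3 — eigenvalues:
  λ = (trace ± √Δ)/2 = (29 ± 10.0499)/2,
  λ_1 = 19.5249,  λ_2 = 9.4751.

Step 4 — unit eigenvector for λ_1: solve (Sigma - λ_1 I)v = 0. First row:
  (14 - 19.5249)·v_x + (5)·v_y = 0, i.e. (-5.5249)·v_x + (5)·v_y = 0,
  so v ∝ (b, λ_1 - a) = (5, 5.5249) = u.
  ||u|| = √((5)² + (5.5249)²) = √(55.5249) ≈ 7.4515,
  v_1 = u/||u|| ≈ (0.671, 0.7415) (||v_1|| = 1).

λ_1 = 19.5249,  λ_2 = 9.4751;  v_1 ≈ (0.671, 0.7415)


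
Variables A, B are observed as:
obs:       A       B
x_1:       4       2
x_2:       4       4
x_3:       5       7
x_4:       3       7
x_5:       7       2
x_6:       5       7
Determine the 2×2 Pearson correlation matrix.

Step 1 — column means:
  mean(A) = (4 + 4 + 5 + 3 + 7 + 5) / 6 = 28/6 = 4.6667
  mean(B) = (2 + 4 + 7 + 7 + 2 + 7) / 6 = 29/6 = 4.8333

Step 2 — sample variances and covariances s[i,j] = (1/(n-1)) · Σ_k (x_{k,i} - mean_i) · (x_{k,j} - mean_j), with n-1 = 5:
  s[A,A] = ((-0.6667)·(-0.6667) + (-0.6667)·(-0.6667) + (0.3333)·(0.3333) + (-1.6667)·(-1.6667) + (2.3333)·(2.3333) + (0.3333)·(0.3333)) / 5 = 9.3333/5 = 1.8667
  s[A,B] = ((-0.6667)·(-2.8333) + (-0.6667)·(-0.8333) + (0.3333)·(2.1667) + (-1.6667)·(2.1667) + (2.3333)·(-2.8333) + (0.3333)·(2.1667)) / 5 = -6.3333/5 = -1.2667
  s[B,B] = ((-2.8333)·(-2.8333) + (-0.8333)·(-0.8333) + (2.1667)·(2.1667) + (2.1667)·(2.1667) + (-2.8333)·(-2.8333) + (2.1667)·(2.1667)) / 5 = 30.8333/5 = 6.1667
  Sample standard deviations s_i = √(s[i,i]):
  s(A) = √(1.8667) = 1.3663
  s(B) = √(6.1667) = 2.4833

Step 3 — r_{ij} = s_{ij} / (s_i · s_j):
  r[A,A] = 1 (diagonal).
  r[A,B] = -1.2667 / (1.3663 · 2.4833) = -1.2667 / 3.3928 = -0.3733
  r[B,B] = 1 (diagonal).

R is symmetric with unit diagonal. Assembling:

R = [[1, -0.3733],
 [-0.3733, 1]]


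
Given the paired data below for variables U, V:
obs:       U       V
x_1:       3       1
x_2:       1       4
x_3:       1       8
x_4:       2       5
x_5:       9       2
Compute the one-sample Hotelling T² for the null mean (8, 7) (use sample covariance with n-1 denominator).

Step 1 — sample mean vector:
  mean(U) = (3 + 1 + 1 + 2 + 9) / 5 = 16/5 = 3.2
  mean(V) = (1 + 4 + 8 + 5 + 2) / 5 = 20/5 = 4
  x̄ = (3.2, 4),  deviation x̄ - mu_0 = (3.2, 4) - (8, 7) = (-4.8, -3).

Step 2 — sample covariance matrix, S[i,j] = (1/(n-1)) · Σ_k (x_{k,i} - mean_i) · (x_{k,j} - mean_j), divisor n-1 = 4:
  S[U,U] = ((-0.2)·(-0.2) + (-2.2)·(-2.2) + (-2.2)·(-2.2) + (-1.2)·(-1.2) + (5.8)·(5.8)) / 4 = 44.8/4 = 11.2
  S[U,V] = ((-0.2)·(-3) + (-2.2)·(0) + (-2.2)·(4) + (-1.2)·(1) + (5.8)·(-2)) / 4 = -21/4 = -5.25
  S[V,V] = ((-3)·(-3) + (0)·(0) + (4)·(4) + (1)·(1) + (-2)·(-2)) / 4 = 30/4 = 7.5
  S = [[11.2, -5.25],
 [-5.25, 7.5]].

Step 3 — invert S. det(S) = 11.2·7.5 - (-5.25)² = 56.4375.
  S^{-1} = (1/det) · [[d, -b], [-b, a]] = [[0.1329, 0.093],
 [0.093, 0.1984]].

Step 4 — quadratic form (x̄ - mu_0)^T · S^{-1} · (x̄ - mu_0):
  S^{-1} · (x̄ - mu_0) = (-0.9169, -1.0419),
  (x̄ - mu_0)^T · [...] = (-4.8)·(-0.9169) + (-3)·(-1.0419) = 7.5269.

Step 5 — scale by n: T² = 5 · 7.5269 = 37.6346.

T² ≈ 37.6346


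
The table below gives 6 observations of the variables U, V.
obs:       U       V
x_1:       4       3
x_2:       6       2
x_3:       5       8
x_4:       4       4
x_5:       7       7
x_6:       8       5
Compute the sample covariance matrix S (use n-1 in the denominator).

Step 1 — column means:
  mean(U) = (4 + 6 + 5 + 4 + 7 + 8) / 6 = 34/6 = 5.6667
  mean(V) = (3 + 2 + 8 + 4 + 7 + 5) / 6 = 29/6 = 4.8333

Step 2 — sample covariance S[i,j] = (1/(n-1)) · Σ_k (x_{k,i} - mean_i) · (x_{k,j} - mean_j), with n-1 = 5.
  S[U,U] = ((-1.6667)·(-1.6667) + (0.3333)·(0.3333) + (-0.6667)·(-0.6667) + (-1.6667)·(-1.6667) + (1.3333)·(1.3333) + (2.3333)·(2.3333)) / 5 = 13.3333/5 = 2.6667
  S[U,V] = ((-1.6667)·(-1.8333) + (0.3333)·(-2.8333) + (-0.6667)·(3.1667) + (-1.6667)·(-0.8333) + (1.3333)·(2.1667) + (2.3333)·(0.1667)) / 5 = 4.6667/5 = 0.9333
  S[V,V] = ((-1.8333)·(-1.8333) + (-2.8333)·(-2.8333) + (3.1667)·(3.1667) + (-0.8333)·(-0.8333) + (2.1667)·(2.1667) + (0.1667)·(0.1667)) / 5 = 26.8333/5 = 5.3667

S is symmetric (S[j,i] = S[i,j]). Assembling:

S = [[2.6667, 0.9333],
 [0.9333, 5.3667]]


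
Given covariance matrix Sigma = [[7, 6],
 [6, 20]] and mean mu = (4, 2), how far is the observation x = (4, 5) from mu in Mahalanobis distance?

Step 1 — centre the observation: (x - mu) = (0, 3).

Step 2 — invert Sigma. det(Sigma) = 7·20 - (6)² = 104.
  Sigma^{-1} = (1/det) · [[d, -b], [-b, a]] = [[0.1923, -0.0577],
 [-0.0577, 0.0673]].

Step 3 — form the quadratic (x - mu)^T · Sigma^{-1} · (x - mu):
  Sigma^{-1} · (x - mu) = (-0.1731, 0.2019).
  (x - mu)^T · [Sigma^{-1} · (x - mu)] = (0)·(-0.1731) + (3)·(0.2019) = 0.6058.

Step 4 — take square root: d = √(0.6058) ≈ 0.7783.

d(x, mu) = √(0.6058) ≈ 0.7783


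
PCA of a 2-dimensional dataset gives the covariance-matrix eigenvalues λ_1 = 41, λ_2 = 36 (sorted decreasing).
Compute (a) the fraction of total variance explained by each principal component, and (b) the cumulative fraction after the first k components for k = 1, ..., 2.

Step 1 — total variance = trace(Sigma) = Σ λ_i = 41 + 36 = 77.

Step 2 — fraction explained by component i = λ_i / Σ λ:
  PC1: 41/77 = 0.5325
  PC2: 36/77 = 0.4675

Step 3 — cumulative fraction after k components = (λ_1 + ... + λ_k) / Σ λ:
  k = 1: 41/77 = 0.5325
  k = 2: (41 + 36)/77 = 77/77 = 1

Summary (fraction, with percent):

explained: PC1 0.5325 (53.25%), PC2 0.4675 (46.75%);  cumulative: 0.5325, 1


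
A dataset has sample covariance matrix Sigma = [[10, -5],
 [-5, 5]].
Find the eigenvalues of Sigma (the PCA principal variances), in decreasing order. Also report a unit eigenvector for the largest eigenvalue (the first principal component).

Step 1 — characteristic polynomial of 2×2 Sigma:
  det(Sigma - λI) = λ² - trace · λ + det = 0.
  trace = 10 + 5 = 15, det = 10·5 - (-5)² = 25.
Step 2 — discriminant:
  Δ = trace² - 4·det = 225 - 100 = 125.
Step 3 — eigenvalues:
  λ = (trace ± √Δ)/2 = (15 ± 11.1803)/2,
  λ_1 = 13.0902,  λ_2 = 1.9098.

Step 4 — unit eigenvector for λ_1: solve (Sigma - λ_1 I)v = 0. First row:
  (10 - 13.0902)·v_x + (-5)·v_y = 0, i.e. (-3.0902)·v_x + (-5)·v_y = 0,
  so v ∝ (b, λ_1 - a) = (-5, 3.0902); multiply by -1 so the first entry is positive: u = (5, -3.0902).
  ||u|| = √((5)² + (-3.0902)²) = √(34.5492) ≈ 5.8779,
  v_1 = u/||u|| ≈ (0.8507, -0.5257) (||v_1|| = 1).

λ_1 = 13.0902,  λ_2 = 1.9098;  v_1 ≈ (0.8507, -0.5257)


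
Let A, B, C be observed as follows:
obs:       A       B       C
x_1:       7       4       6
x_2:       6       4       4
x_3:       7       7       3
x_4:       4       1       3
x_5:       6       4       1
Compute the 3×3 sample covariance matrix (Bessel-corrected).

Step 1 — column means:
  mean(A) = (7 + 6 + 7 + 4 + 6) / 5 = 30/5 = 6
  mean(B) = (4 + 4 + 7 + 1 + 4) / 5 = 20/5 = 4
  mean(C) = (6 + 4 + 3 + 3 + 1) / 5 = 17/5 = 3.4

Step 2 — sample covariance S[i,j] = (1/(n-1)) · Σ_k (x_{k,i} - mean_i) · (x_{k,j} - mean_j), with n-1 = 4.
  S[A,A] = ((1)·(1) + (0)·(0) + (1)·(1) + (-2)·(-2) + (0)·(0)) / 4 = 6/4 = 1.5
  S[A,B] = ((1)·(0) + (0)·(0) + (1)·(3) + (-2)·(-3) + (0)·(0)) / 4 = 9/4 = 2.25
  S[A,C] = ((1)·(2.6) + (0)·(0.6) + (1)·(-0.4) + (-2)·(-0.4) + (0)·(-2.4)) / 4 = 3/4 = 0.75
  S[B,B] = ((0)·(0) + (0)·(0) + (3)·(3) + (-3)·(-3) + (0)·(0)) / 4 = 18/4 = 4.5
  S[B,C] = ((0)·(2.6) + (0)·(0.6) + (3)·(-0.4) + (-3)·(-0.4) + (0)·(-2.4)) / 4 = 0/4 = 0
  S[C,C] = ((2.6)·(2.6) + (0.6)·(0.6) + (-0.4)·(-0.4) + (-0.4)·(-0.4) + (-2.4)·(-2.4)) / 4 = 13.2/4 = 3.3

S is symmetric (S[j,i] = S[i,j]). Assembling:

S = [[1.5, 2.25, 0.75],
 [2.25, 4.5, 0],
 [0.75, 0, 3.3]]


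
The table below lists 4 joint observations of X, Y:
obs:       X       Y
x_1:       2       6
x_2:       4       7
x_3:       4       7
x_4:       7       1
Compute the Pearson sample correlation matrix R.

Step 1 — column means:
  mean(X) = (2 + 4 + 4 + 7) / 4 = 17/4 = 4.25
  mean(Y) = (6 + 7 + 7 + 1) / 4 = 21/4 = 5.25

Step 2 — sample variances and covariances s[i,j] = (1/(n-1)) · Σ_k (x_{k,i} - mean_i) · (x_{k,j} - mean_j), with n-1 = 3:
  s[X,X] = ((-2.25)·(-2.25) + (-0.25)·(-0.25) + (-0.25)·(-0.25) + (2.75)·(2.75)) / 3 = 12.75/3 = 4.25
  s[X,Y] = ((-2.25)·(0.75) + (-0.25)·(1.75) + (-0.25)·(1.75) + (2.75)·(-4.25)) / 3 = -14.25/3 = -4.75
  s[Y,Y] = ((0.75)·(0.75) + (1.75)·(1.75) + (1.75)·(1.75) + (-4.25)·(-4.25)) / 3 = 24.75/3 = 8.25
  Sample standard deviations s_i = √(s[i,i]):
  s(X) = √(4.25) = 2.0616
  s(Y) = √(8.25) = 2.8723

Step 3 — r_{ij} = s_{ij} / (s_i · s_j):
  r[X,X] = 1 (diagonal).
  r[X,Y] = -4.75 / (2.0616 · 2.8723) = -4.75 / 5.9214 = -0.8022
  r[Y,Y] = 1 (diagonal).

R is symmetric with unit diagonal. Assembling:

R = [[1, -0.8022],
 [-0.8022, 1]]


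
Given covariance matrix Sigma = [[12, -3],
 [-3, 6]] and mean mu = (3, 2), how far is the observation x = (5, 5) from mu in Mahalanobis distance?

Step 1 — centre the observation: (x - mu) = (2, 3).

Step 2 — invert Sigma. det(Sigma) = 12·6 - (-3)² = 63.
  Sigma^{-1} = (1/det) · [[d, -b], [-b, a]] = [[0.0952, 0.0476],
 [0.0476, 0.1905]].

Step 3 — form the quadratic (x - mu)^T · Sigma^{-1} · (x - mu):
  Sigma^{-1} · (x - mu) = (0.3333, 0.6667).
  (x - mu)^T · [Sigma^{-1} · (x - mu)] = (2)·(0.3333) + (3)·(0.6667) = 2.6667.

Step 4 — take square root: d = √(2.6667) ≈ 1.633.

d(x, mu) = √(2.6667) ≈ 1.633


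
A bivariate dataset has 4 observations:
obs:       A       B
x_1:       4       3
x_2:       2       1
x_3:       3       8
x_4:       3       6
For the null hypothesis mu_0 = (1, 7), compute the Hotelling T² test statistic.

Step 1 — sample mean vector:
  mean(A) = (4 + 2 + 3 + 3) / 4 = 12/4 = 3
  mean(B) = (3 + 1 + 8 + 6) / 4 = 18/4 = 4.5
  x̄ = (3, 4.5),  deviation x̄ - mu_0 = (3, 4.5) - (1, 7) = (2, -2.5).

Step 2 — sample covariance matrix, S[i,j] = (1/(n-1)) · Σ_k (x_{k,i} - mean_i) · (x_{k,j} - mean_j), divisor n-1 = 3:
  S[A,A] = ((1)·(1) + (-1)·(-1) + (0)·(0) + (0)·(0)) / 3 = 2/3 = 0.6667
  S[A,B] = ((1)·(-1.5) + (-1)·(-3.5) + (0)·(3.5) + (0)·(1.5)) / 3 = 2/3 = 0.6667
  S[B,B] = ((-1.5)·(-1.5) + (-3.5)·(-3.5) + (3.5)·(3.5) + (1.5)·(1.5)) / 3 = 29/3 = 9.6667
  S = [[0.6667, 0.6667],
 [0.6667, 9.6667]].

Step 3 — invert S. det(S) = 0.6667·9.6667 - (0.6667)² = 6.
  S^{-1} = (1/det) · [[d, -b], [-b, a]] = [[1.6111, -0.1111],
 [-0.1111, 0.1111]].

Step 4 — quadratic form (x̄ - mu_0)^T · S^{-1} · (x̄ - mu_0):
  S^{-1} · (x̄ - mu_0) = (3.5, -0.5),
  (x̄ - mu_0)^T · [...] = (2)·(3.5) + (-2.5)·(-0.5) = 8.25.

Step 5 — scale by n: T² = 4 · 8.25 = 33.

T² ≈ 33


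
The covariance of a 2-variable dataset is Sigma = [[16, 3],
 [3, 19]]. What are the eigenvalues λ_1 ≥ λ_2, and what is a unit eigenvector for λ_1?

Step 1 — characteristic polynomial of 2×2 Sigma:
  det(Sigma - λI) = λ² - trace · λ + det = 0.
  trace = 16 + 19 = 35, det = 16·19 - (3)² = 295.
Step 2 — discriminant:
  Δ = trace² - 4·det = 1225 - 1180 = 45.
Step 3 — eigenvalues:
  λ = (trace ± √Δ)/2 = (35 ± 6.7082)/2,
  λ_1 = 20.8541,  λ_2 = 14.1459.

Step 4 — unit eigenvector for λ_1: solve (Sigma - λ_1 I)v = 0. First row:
  (16 - 20.8541)·v_x + (3)·v_y = 0, i.e. (-4.8541)·v_x + (3)·v_y = 0,
  so v ∝ (b, λ_1 - a) = (3, 4.8541) = u.
  ||u|| = √((3)² + (4.8541)²) = √(32.5623) ≈ 5.7063,
  v_1 = u/||u|| ≈ (0.5257, 0.8507) (||v_1|| = 1).

λ_1 = 20.8541,  λ_2 = 14.1459;  v_1 ≈ (0.5257, 0.8507)


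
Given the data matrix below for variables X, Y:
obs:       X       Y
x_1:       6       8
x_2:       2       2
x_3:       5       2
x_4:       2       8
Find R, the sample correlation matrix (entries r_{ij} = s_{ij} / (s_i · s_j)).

Step 1 — column means:
  mean(X) = (6 + 2 + 5 + 2) / 4 = 15/4 = 3.75
  mean(Y) = (8 + 2 + 2 + 8) / 4 = 20/4 = 5

Step 2 — sample variances and covariances s[i,j] = (1/(n-1)) · Σ_k (x_{k,i} - mean_i) · (x_{k,j} - mean_j), with n-1 = 3:
  s[X,X] = ((2.25)·(2.25) + (-1.75)·(-1.75) + (1.25)·(1.25) + (-1.75)·(-1.75)) / 3 = 12.75/3 = 4.25
  s[X,Y] = ((2.25)·(3) + (-1.75)·(-3) + (1.25)·(-3) + (-1.75)·(3)) / 3 = 3/3 = 1
  s[Y,Y] = ((3)·(3) + (-3)·(-3) + (-3)·(-3) + (3)·(3)) / 3 = 36/3 = 12
  Sample standard deviations s_i = √(s[i,i]):
  s(X) = √(4.25) = 2.0616
  s(Y) = √(12) = 3.4641

Step 3 — r_{ij} = s_{ij} / (s_i · s_j):
  r[X,X] = 1 (diagonal).
  r[X,Y] = 1 / (2.0616 · 3.4641) = 1 / 7.1414 = 0.14
  r[Y,Y] = 1 (diagonal).

R is symmetric with unit diagonal. Assembling:

R = [[1, 0.14],
 [0.14, 1]]


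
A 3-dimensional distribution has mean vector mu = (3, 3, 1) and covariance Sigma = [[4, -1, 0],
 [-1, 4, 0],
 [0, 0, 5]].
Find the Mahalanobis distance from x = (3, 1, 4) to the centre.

Step 1 — centre the observation: (x - mu) = (0, -2, 3).

Step 2 — invert Sigma (cofactor / det for 3×3, or solve directly):
  Sigma^{-1} = [[0.2667, 0.0667, 0],
 [0.0667, 0.2667, 0],
 [0, 0, 0.2]].

Step 3 — form the quadratic (x - mu)^T · Sigma^{-1} · (x - mu):
  Sigma^{-1} · (x - mu) = (-0.1333, -0.5333, 0.6).
  (x - mu)^T · [Sigma^{-1} · (x - mu)] = (0)·(-0.1333) + (-2)·(-0.5333) + (3)·(0.6) = 2.8667.

Step 4 — take square root: d = √(2.8667) ≈ 1.6931.

d(x, mu) = √(2.8667) ≈ 1.6931


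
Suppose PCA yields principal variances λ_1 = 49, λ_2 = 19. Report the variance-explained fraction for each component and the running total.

Step 1 — total variance = trace(Sigma) = Σ λ_i = 49 + 19 = 68.

Step 2 — fraction explained by component i = λ_i / Σ λ:
  PC1: 49/68 = 0.7206
  PC2: 19/68 = 0.2794

Step 3 — cumulative fraction after k components = (λ_1 + ... + λ_k) / Σ λ:
  k = 1: 49/68 = 0.7206
  k = 2: (49 + 19)/68 = 68/68 = 1

Summary (fraction, with percent):

explained: PC1 0.7206 (72.06%), PC2 0.2794 (27.94%);  cumulative: 0.7206, 1


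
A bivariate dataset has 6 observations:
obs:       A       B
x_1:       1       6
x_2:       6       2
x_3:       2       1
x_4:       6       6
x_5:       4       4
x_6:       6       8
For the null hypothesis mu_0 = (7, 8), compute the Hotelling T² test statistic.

Step 1 — sample mean vector:
  mean(A) = (1 + 6 + 2 + 6 + 4 + 6) / 6 = 25/6 = 4.1667
  mean(B) = (6 + 2 + 1 + 6 + 4 + 8) / 6 = 27/6 = 4.5
  x̄ = (4.1667, 4.5),  deviation x̄ - mu_0 = (4.1667, 4.5) - (7, 8) = (-2.8333, -3.5).

Step 2 — sample covariance matrix, S[i,j] = (1/(n-1)) · Σ_k (x_{k,i} - mean_i) · (x_{k,j} - mean_j), divisor n-1 = 5:
  S[A,A] = ((-3.1667)·(-3.1667) + (1.8333)·(1.8333) + (-2.1667)·(-2.1667) + (1.8333)·(1.8333) + (-0.1667)·(-0.1667) + (1.8333)·(1.8333)) / 5 = 24.8333/5 = 4.9667
  S[A,B] = ((-3.1667)·(1.5) + (1.8333)·(-2.5) + (-2.1667)·(-3.5) + (1.8333)·(1.5) + (-0.1667)·(-0.5) + (1.8333)·(3.5)) / 5 = 7.5/5 = 1.5
  S[B,B] = ((1.5)·(1.5) + (-2.5)·(-2.5) + (-3.5)·(-3.5) + (1.5)·(1.5) + (-0.5)·(-0.5) + (3.5)·(3.5)) / 5 = 35.5/5 = 7.1
  S = [[4.9667, 1.5],
 [1.5, 7.1]].

Step 3 — invert S. det(S) = 4.9667·7.1 - (1.5)² = 33.0133.
  S^{-1} = (1/det) · [[d, -b], [-b, a]] = [[0.2151, -0.0454],
 [-0.0454, 0.1504]].

Step 4 — quadratic form (x̄ - mu_0)^T · S^{-1} · (x̄ - mu_0):
  S^{-1} · (x̄ - mu_0) = (-0.4503, -0.3978),
  (x̄ - mu_0)^T · [...] = (-2.8333)·(-0.4503) + (-3.5)·(-0.3978) = 2.6683.

Step 5 — scale by n: T² = 6 · 2.6683 = 16.0097.

T² ≈ 16.0097


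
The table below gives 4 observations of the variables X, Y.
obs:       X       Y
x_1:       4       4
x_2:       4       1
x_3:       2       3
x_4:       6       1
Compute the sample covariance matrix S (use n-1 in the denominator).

Step 1 — column means:
  mean(X) = (4 + 4 + 2 + 6) / 4 = 16/4 = 4
  mean(Y) = (4 + 1 + 3 + 1) / 4 = 9/4 = 2.25

Step 2 — sample covariance S[i,j] = (1/(n-1)) · Σ_k (x_{k,i} - mean_i) · (x_{k,j} - mean_j), with n-1 = 3.
  S[X,X] = ((0)·(0) + (0)·(0) + (-2)·(-2) + (2)·(2)) / 3 = 8/3 = 2.6667
  S[X,Y] = ((0)·(1.75) + (0)·(-1.25) + (-2)·(0.75) + (2)·(-1.25)) / 3 = -4/3 = -1.3333
  S[Y,Y] = ((1.75)·(1.75) + (-1.25)·(-1.25) + (0.75)·(0.75) + (-1.25)·(-1.25)) / 3 = 6.75/3 = 2.25

S is symmetric (S[j,i] = S[i,j]). Assembling:

S = [[2.6667, -1.3333],
 [-1.3333, 2.25]]


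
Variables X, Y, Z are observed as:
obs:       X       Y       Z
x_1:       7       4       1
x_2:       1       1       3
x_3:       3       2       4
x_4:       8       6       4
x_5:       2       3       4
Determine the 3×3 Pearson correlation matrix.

Step 1 — column means:
  mean(X) = (7 + 1 + 3 + 8 + 2) / 5 = 21/5 = 4.2
  mean(Y) = (4 + 1 + 2 + 6 + 3) / 5 = 16/5 = 3.2
  mean(Z) = (1 + 3 + 4 + 4 + 4) / 5 = 16/5 = 3.2

Step 2 — sample variances and covariances s[i,j] = (1/(n-1)) · Σ_k (x_{k,i} - mean_i) · (x_{k,j} - mean_j), with n-1 = 4:
  s[X,X] = ((2.8)·(2.8) + (-3.2)·(-3.2) + (-1.2)·(-1.2) + (3.8)·(3.8) + (-2.2)·(-2.2)) / 4 = 38.8/4 = 9.7
  s[X,Y] = ((2.8)·(0.8) + (-3.2)·(-2.2) + (-1.2)·(-1.2) + (3.8)·(2.8) + (-2.2)·(-0.2)) / 4 = 21.8/4 = 5.45
  s[X,Z] = ((2.8)·(-2.2) + (-3.2)·(-0.2) + (-1.2)·(0.8) + (3.8)·(0.8) + (-2.2)·(0.8)) / 4 = -5.2/4 = -1.3
  s[Y,Y] = ((0.8)·(0.8) + (-2.2)·(-2.2) + (-1.2)·(-1.2) + (2.8)·(2.8) + (-0.2)·(-0.2)) / 4 = 14.8/4 = 3.7
  s[Y,Z] = ((0.8)·(-2.2) + (-2.2)·(-0.2) + (-1.2)·(0.8) + (2.8)·(0.8) + (-0.2)·(0.8)) / 4 = -0.2/4 = -0.05
  s[Z,Z] = ((-2.2)·(-2.2) + (-0.2)·(-0.2) + (0.8)·(0.8) + (0.8)·(0.8) + (0.8)·(0.8)) / 4 = 6.8/4 = 1.7
  Sample standard deviations s_i = √(s[i,i]):
  s(X) = √(9.7) = 3.1145
  s(Y) = √(3.7) = 1.9235
  s(Z) = √(1.7) = 1.3038

Step 3 — r_{ij} = s_{ij} / (s_i · s_j):
  r[X,X] = 1 (diagonal).
  r[X,Y] = 5.45 / (3.1145 · 1.9235) = 5.45 / 5.9908 = 0.9097
  r[X,Z] = -1.3 / (3.1145 · 1.3038) = -1.3 / 4.0608 = -0.3201
  r[Y,Y] = 1 (diagonal).
  r[Y,Z] = -0.05 / (1.9235 · 1.3038) = -0.05 / 2.508 = -0.0199
  r[Z,Z] = 1 (diagonal).

R is symmetric with unit diagonal. Assembling:

R = [[1, 0.9097, -0.3201],
 [0.9097, 1, -0.0199],
 [-0.3201, -0.0199, 1]]


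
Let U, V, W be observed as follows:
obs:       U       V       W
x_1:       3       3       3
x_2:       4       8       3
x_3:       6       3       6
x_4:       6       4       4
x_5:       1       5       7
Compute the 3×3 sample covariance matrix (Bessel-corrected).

Step 1 — column means:
  mean(U) = (3 + 4 + 6 + 6 + 1) / 5 = 20/5 = 4
  mean(V) = (3 + 8 + 3 + 4 + 5) / 5 = 23/5 = 4.6
  mean(W) = (3 + 3 + 6 + 4 + 7) / 5 = 23/5 = 4.6

Step 2 — sample covariance S[i,j] = (1/(n-1)) · Σ_k (x_{k,i} - mean_i) · (x_{k,j} - mean_j), with n-1 = 4.
  S[U,U] = ((-1)·(-1) + (0)·(0) + (2)·(2) + (2)·(2) + (-3)·(-3)) / 4 = 18/4 = 4.5
  S[U,V] = ((-1)·(-1.6) + (0)·(3.4) + (2)·(-1.6) + (2)·(-0.6) + (-3)·(0.4)) / 4 = -4/4 = -1
  S[U,W] = ((-1)·(-1.6) + (0)·(-1.6) + (2)·(1.4) + (2)·(-0.6) + (-3)·(2.4)) / 4 = -4/4 = -1
  S[V,V] = ((-1.6)·(-1.6) + (3.4)·(3.4) + (-1.6)·(-1.6) + (-0.6)·(-0.6) + (0.4)·(0.4)) / 4 = 17.2/4 = 4.3
  S[V,W] = ((-1.6)·(-1.6) + (3.4)·(-1.6) + (-1.6)·(1.4) + (-0.6)·(-0.6) + (0.4)·(2.4)) / 4 = -3.8/4 = -0.95
  S[W,W] = ((-1.6)·(-1.6) + (-1.6)·(-1.6) + (1.4)·(1.4) + (-0.6)·(-0.6) + (2.4)·(2.4)) / 4 = 13.2/4 = 3.3

S is symmetric (S[j,i] = S[i,j]). Assembling:

S = [[4.5, -1, -1],
 [-1, 4.3, -0.95],
 [-1, -0.95, 3.3]]


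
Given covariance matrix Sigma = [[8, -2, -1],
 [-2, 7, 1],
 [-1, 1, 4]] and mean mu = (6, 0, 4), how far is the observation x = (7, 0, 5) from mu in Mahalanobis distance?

Step 1 — centre the observation: (x - mu) = (1, 0, 1).

Step 2 — invert Sigma (cofactor / det for 3×3, or solve directly):
  Sigma^{-1} = [[0.1371, 0.0355, 0.0254],
 [0.0355, 0.1574, -0.0305],
 [0.0254, -0.0305, 0.264]].

Step 3 — form the quadratic (x - mu)^T · Sigma^{-1} · (x - mu):
  Sigma^{-1} · (x - mu) = (0.1624, 0.0051, 0.2893).
  (x - mu)^T · [Sigma^{-1} · (x - mu)] = (1)·(0.1624) + (0)·(0.0051) + (1)·(0.2893) = 0.4518.

Step 4 — take square root: d = √(0.4518) ≈ 0.6721.

d(x, mu) = √(0.4518) ≈ 0.6721


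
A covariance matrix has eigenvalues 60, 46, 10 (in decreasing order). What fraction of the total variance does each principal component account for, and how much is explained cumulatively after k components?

Step 1 — total variance = trace(Sigma) = Σ λ_i = 60 + 46 + 10 = 116.

Step 2 — fraction explained by component i = λ_i / Σ λ:
  PC1: 60/116 = 0.5172
  PC2: 46/116 = 0.3966
  PC3: 10/116 = 0.0862

Step 3 — cumulative fraction after k components = (λ_1 + ... + λ_k) / Σ λ:
  k = 1: 60/116 = 0.5172
  k = 2: (60 + 46)/116 = 106/116 = 0.9138
  k = 3: (60 + 46 + 10)/116 = 116/116 = 1

Summary (fraction, with percent):

explained: PC1 0.5172 (51.72%), PC2 0.3966 (39.66%), PC3 0.0862 (8.62%);  cumulative: 0.5172, 0.9138, 1


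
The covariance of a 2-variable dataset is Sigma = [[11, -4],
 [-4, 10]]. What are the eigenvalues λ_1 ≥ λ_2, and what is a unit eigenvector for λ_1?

Step 1 — characteristic polynomial of 2×2 Sigma:
  det(Sigma - λI) = λ² - trace · λ + det = 0.
  trace = 11 + 10 = 21, det = 11·10 - (-4)² = 94.
Step 2 — discriminant:
  Δ = trace² - 4·det = 441 - 376 = 65.
Step 3 — eigenvalues:
  λ = (trace ± √Δ)/2 = (21 ± 8.0623)/2,
  λ_1 = 14.5311,  λ_2 = 6.4689.

Step 4 — unit eigenvector for λ_1: solve (Sigma - λ_1 I)v = 0. First row:
  (11 - 14.5311)·v_x + (-4)·v_y = 0, i.e. (-3.5311)·v_x + (-4)·v_y = 0,
  so v ∝ (b, λ_1 - a) = (-4, 3.5311); multiply by -1 so the first entry is positive: u = (4, -3.5311).
  ||u|| = √((4)² + (-3.5311)²) = √(28.4689) ≈ 5.3356,
  v_1 = u/||u|| ≈ (0.7497, -0.6618) (||v_1|| = 1).

λ_1 = 14.5311,  λ_2 = 6.4689;  v_1 ≈ (0.7497, -0.6618)


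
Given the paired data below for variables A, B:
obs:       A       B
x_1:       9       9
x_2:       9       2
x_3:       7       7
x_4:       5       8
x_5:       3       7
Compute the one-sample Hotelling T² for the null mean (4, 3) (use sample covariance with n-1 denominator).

Step 1 — sample mean vector:
  mean(A) = (9 + 9 + 7 + 5 + 3) / 5 = 33/5 = 6.6
  mean(B) = (9 + 2 + 7 + 8 + 7) / 5 = 33/5 = 6.6
  x̄ = (6.6, 6.6),  deviation x̄ - mu_0 = (6.6, 6.6) - (4, 3) = (2.6, 3.6).

Step 2 — sample covariance matrix, S[i,j] = (1/(n-1)) · Σ_k (x_{k,i} - mean_i) · (x_{k,j} - mean_j), divisor n-1 = 4:
  S[A,A] = ((2.4)·(2.4) + (2.4)·(2.4) + (0.4)·(0.4) + (-1.6)·(-1.6) + (-3.6)·(-3.6)) / 4 = 27.2/4 = 6.8
  S[A,B] = ((2.4)·(2.4) + (2.4)·(-4.6) + (0.4)·(0.4) + (-1.6)·(1.4) + (-3.6)·(0.4)) / 4 = -8.8/4 = -2.2
  S[B,B] = ((2.4)·(2.4) + (-4.6)·(-4.6) + (0.4)·(0.4) + (1.4)·(1.4) + (0.4)·(0.4)) / 4 = 29.2/4 = 7.3
  S = [[6.8, -2.2],
 [-2.2, 7.3]].

Step 3 — invert S. det(S) = 6.8·7.3 - (-2.2)² = 44.8.
  S^{-1} = (1/det) · [[d, -b], [-b, a]] = [[0.1629, 0.0491],
 [0.0491, 0.1518]].

Step 4 — quadratic form (x̄ - mu_0)^T · S^{-1} · (x̄ - mu_0):
  S^{-1} · (x̄ - mu_0) = (0.6004, 0.6741),
  (x̄ - mu_0)^T · [...] = (2.6)·(0.6004) + (3.6)·(0.6741) = 3.9879.

Step 5 — scale by n: T² = 5 · 3.9879 = 19.9397.

T² ≈ 19.9397


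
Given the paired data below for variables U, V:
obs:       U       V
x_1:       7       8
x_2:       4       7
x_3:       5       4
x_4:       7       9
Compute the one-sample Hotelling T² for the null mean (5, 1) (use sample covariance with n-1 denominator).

Step 1 — sample mean vector:
  mean(U) = (7 + 4 + 5 + 7) / 4 = 23/4 = 5.75
  mean(V) = (8 + 7 + 4 + 9) / 4 = 28/4 = 7
  x̄ = (5.75, 7),  deviation x̄ - mu_0 = (5.75, 7) - (5, 1) = (0.75, 6).

Step 2 — sample covariance matrix, S[i,j] = (1/(n-1)) · Σ_k (x_{k,i} - mean_i) · (x_{k,j} - mean_j), divisor n-1 = 3:
  S[U,U] = ((1.25)·(1.25) + (-1.75)·(-1.75) + (-0.75)·(-0.75) + (1.25)·(1.25)) / 3 = 6.75/3 = 2.25
  S[U,V] = ((1.25)·(1) + (-1.75)·(0) + (-0.75)·(-3) + (1.25)·(2)) / 3 = 6/3 = 2
  S[V,V] = ((1)·(1) + (0)·(0) + (-3)·(-3) + (2)·(2)) / 3 = 14/3 = 4.6667
  S = [[2.25, 2],
 [2, 4.6667]].

Step 3 — invert S. det(S) = 2.25·4.6667 - (2)² = 6.5.
  S^{-1} = (1/det) · [[d, -b], [-b, a]] = [[0.7179, -0.3077],
 [-0.3077, 0.3462]].

Step 4 — quadratic form (x̄ - mu_0)^T · S^{-1} · (x̄ - mu_0):
  S^{-1} · (x̄ - mu_0) = (-1.3077, 1.8462),
  (x̄ - mu_0)^T · [...] = (0.75)·(-1.3077) + (6)·(1.8462) = 10.0962.

Step 5 — scale by n: T² = 4 · 10.0962 = 40.3846.

T² ≈ 40.3846


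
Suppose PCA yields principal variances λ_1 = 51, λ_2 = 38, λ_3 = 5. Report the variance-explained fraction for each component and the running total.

Step 1 — total variance = trace(Sigma) = Σ λ_i = 51 + 38 + 5 = 94.

Step 2 — fraction explained by component i = λ_i / Σ λ:
  PC1: 51/94 = 0.5426
  PC2: 38/94 = 0.4043
  PC3: 5/94 = 0.0532

Step 3 — cumulative fraction after k components = (λ_1 + ... + λ_k) / Σ λ:
  k = 1: 51/94 = 0.5426
  k = 2: (51 + 38)/94 = 89/94 = 0.9468
  k = 3: (51 + 38 + 5)/94 = 94/94 = 1

Summary (fraction, with percent):

explained: PC1 0.5426 (54.26%), PC2 0.4043 (40.43%), PC3 0.0532 (5.32%);  cumulative: 0.5426, 0.9468, 1


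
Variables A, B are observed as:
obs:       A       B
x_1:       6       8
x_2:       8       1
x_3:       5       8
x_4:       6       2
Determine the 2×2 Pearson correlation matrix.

Step 1 — column means:
  mean(A) = (6 + 8 + 5 + 6) / 4 = 25/4 = 6.25
  mean(B) = (8 + 1 + 8 + 2) / 4 = 19/4 = 4.75

Step 2 — sample variances and covariances s[i,j] = (1/(n-1)) · Σ_k (x_{k,i} - mean_i) · (x_{k,j} - mean_j), with n-1 = 3:
  s[A,A] = ((-0.25)·(-0.25) + (1.75)·(1.75) + (-1.25)·(-1.25) + (-0.25)·(-0.25)) / 3 = 4.75/3 = 1.5833
  s[A,B] = ((-0.25)·(3.25) + (1.75)·(-3.75) + (-1.25)·(3.25) + (-0.25)·(-2.75)) / 3 = -10.75/3 = -3.5833
  s[B,B] = ((3.25)·(3.25) + (-3.75)·(-3.75) + (3.25)·(3.25) + (-2.75)·(-2.75)) / 3 = 42.75/3 = 14.25
  Sample standard deviations s_i = √(s[i,i]):
  s(A) = √(1.5833) = 1.2583
  s(B) = √(14.25) = 3.7749

Step 3 — r_{ij} = s_{ij} / (s_i · s_j):
  r[A,A] = 1 (diagonal).
  r[A,B] = -3.5833 / (1.2583 · 3.7749) = -3.5833 / 4.75 = -0.7544
  r[B,B] = 1 (diagonal).

R is symmetric with unit diagonal. Assembling:

R = [[1, -0.7544],
 [-0.7544, 1]]


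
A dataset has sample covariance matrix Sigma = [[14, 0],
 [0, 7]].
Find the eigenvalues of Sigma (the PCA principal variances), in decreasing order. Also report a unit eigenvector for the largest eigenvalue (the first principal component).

Step 1 — characteristic polynomial of 2×2 Sigma:
  det(Sigma - λI) = λ² - trace · λ + det = 0.
  trace = 14 + 7 = 21, det = 14·7 - (0)² = 98.
Step 2 — discriminant:
  Δ = trace² - 4·det = 441 - 392 = 49.
Step 3 — eigenvalues:
  λ = (trace ± √Δ)/2 = (21 ± 7)/2,
  λ_1 = 14,  λ_2 = 7.

Step 4 — unit eigenvector for λ_1: Sigma is diagonal, so its eigenvectors are the coordinate axes. λ_1 = 14 is the diagonal entry on the first coordinate axis, hence
  v_1 = (1, 0) (||v_1|| = 1).

λ_1 = 14,  λ_2 = 7;  v_1 ≈ (1, 0)


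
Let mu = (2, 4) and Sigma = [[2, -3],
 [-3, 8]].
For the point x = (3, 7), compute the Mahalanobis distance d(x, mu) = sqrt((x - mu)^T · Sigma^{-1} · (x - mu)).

Step 1 — centre the observation: (x - mu) = (1, 3).

Step 2 — invert Sigma. det(Sigma) = 2·8 - (-3)² = 7.
  Sigma^{-1} = (1/det) · [[d, -b], [-b, a]] = [[1.1429, 0.4286],
 [0.4286, 0.2857]].

Step 3 — form the quadratic (x - mu)^T · Sigma^{-1} · (x - mu):
  Sigma^{-1} · (x - mu) = (2.4286, 1.2857).
  (x - mu)^T · [Sigma^{-1} · (x - mu)] = (1)·(2.4286) + (3)·(1.2857) = 6.2857.

Step 4 — take square root: d = √(6.2857) ≈ 2.5071.

d(x, mu) = √(6.2857) ≈ 2.5071


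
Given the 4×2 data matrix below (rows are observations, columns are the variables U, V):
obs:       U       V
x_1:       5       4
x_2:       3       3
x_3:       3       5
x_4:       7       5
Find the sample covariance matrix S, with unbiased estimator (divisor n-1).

Step 1 — column means:
  mean(U) = (5 + 3 + 3 + 7) / 4 = 18/4 = 4.5
  mean(V) = (4 + 3 + 5 + 5) / 4 = 17/4 = 4.25

Step 2 — sample covariance S[i,j] = (1/(n-1)) · Σ_k (x_{k,i} - mean_i) · (x_{k,j} - mean_j), with n-1 = 3.
  S[U,U] = ((0.5)·(0.5) + (-1.5)·(-1.5) + (-1.5)·(-1.5) + (2.5)·(2.5)) / 3 = 11/3 = 3.6667
  S[U,V] = ((0.5)·(-0.25) + (-1.5)·(-1.25) + (-1.5)·(0.75) + (2.5)·(0.75)) / 3 = 2.5/3 = 0.8333
  S[V,V] = ((-0.25)·(-0.25) + (-1.25)·(-1.25) + (0.75)·(0.75) + (0.75)·(0.75)) / 3 = 2.75/3 = 0.9167

S is symmetric (S[j,i] = S[i,j]). Assembling:

S = [[3.6667, 0.8333],
 [0.8333, 0.9167]]


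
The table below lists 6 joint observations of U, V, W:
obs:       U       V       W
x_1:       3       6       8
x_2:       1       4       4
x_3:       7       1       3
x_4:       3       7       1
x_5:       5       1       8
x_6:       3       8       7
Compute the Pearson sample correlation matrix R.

Step 1 — column means:
  mean(U) = (3 + 1 + 7 + 3 + 5 + 3) / 6 = 22/6 = 3.6667
  mean(V) = (6 + 4 + 1 + 7 + 1 + 8) / 6 = 27/6 = 4.5
  mean(W) = (8 + 4 + 3 + 1 + 8 + 7) / 6 = 31/6 = 5.1667

Step 2 — sample variances and covariances s[i,j] = (1/(n-1)) · Σ_k (x_{k,i} - mean_i) · (x_{k,j} - mean_j), with n-1 = 5:
  s[U,U] = ((-0.6667)·(-0.6667) + (-2.6667)·(-2.6667) + (3.3333)·(3.3333) + (-0.6667)·(-0.6667) + (1.3333)·(1.3333) + (-0.6667)·(-0.6667)) / 5 = 21.3333/5 = 4.2667
  s[U,V] = ((-0.6667)·(1.5) + (-2.6667)·(-0.5) + (3.3333)·(-3.5) + (-0.6667)·(2.5) + (1.3333)·(-3.5) + (-0.6667)·(3.5)) / 5 = -20/5 = -4
  s[U,W] = ((-0.6667)·(2.8333) + (-2.6667)·(-1.1667) + (3.3333)·(-2.1667) + (-0.6667)·(-4.1667) + (1.3333)·(2.8333) + (-0.6667)·(1.8333)) / 5 = -0.6667/5 = -0.1333
  s[V,V] = ((1.5)·(1.5) + (-0.5)·(-0.5) + (-3.5)·(-3.5) + (2.5)·(2.5) + (-3.5)·(-3.5) + (3.5)·(3.5)) / 5 = 45.5/5 = 9.1
  s[V,W] = ((1.5)·(2.8333) + (-0.5)·(-1.1667) + (-3.5)·(-2.1667) + (2.5)·(-4.1667) + (-3.5)·(2.8333) + (3.5)·(1.8333)) / 5 = -1.5/5 = -0.3
  s[W,W] = ((2.8333)·(2.8333) + (-1.1667)·(-1.1667) + (-2.1667)·(-2.1667) + (-4.1667)·(-4.1667) + (2.8333)·(2.8333) + (1.8333)·(1.8333)) / 5 = 42.8333/5 = 8.5667
  Sample standard deviations s_i = √(s[i,i]):
  s(U) = √(4.2667) = 2.0656
  s(V) = √(9.1) = 3.0166
  s(W) = √(8.5667) = 2.9269

Step 3 — r_{ij} = s_{ij} / (s_i · s_j):
  r[U,U] = 1 (diagonal).
  r[U,V] = -4 / (2.0656 · 3.0166) = -4 / 6.2311 = -0.6419
  r[U,W] = -0.1333 / (2.0656 · 2.9269) = -0.1333 / 6.0458 = -0.0221
  r[V,V] = 1 (diagonal).
  r[V,W] = -0.3 / (3.0166 · 2.9269) = -0.3 / 8.8293 = -0.034
  r[W,W] = 1 (diagonal).

R is symmetric with unit diagonal. Assembling:

R = [[1, -0.6419, -0.0221],
 [-0.6419, 1, -0.034],
 [-0.0221, -0.034, 1]]


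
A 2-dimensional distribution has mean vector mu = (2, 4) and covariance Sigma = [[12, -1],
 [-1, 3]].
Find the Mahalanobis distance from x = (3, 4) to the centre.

Step 1 — centre the observation: (x - mu) = (1, 0).

Step 2 — invert Sigma. det(Sigma) = 12·3 - (-1)² = 35.
  Sigma^{-1} = (1/det) · [[d, -b], [-b, a]] = [[0.0857, 0.0286],
 [0.0286, 0.3429]].

Step 3 — form the quadratic (x - mu)^T · Sigma^{-1} · (x - mu):
  Sigma^{-1} · (x - mu) = (0.0857, 0.0286).
  (x - mu)^T · [Sigma^{-1} · (x - mu)] = (1)·(0.0857) + (0)·(0.0286) = 0.0857.

Step 4 — take square root: d = √(0.0857) ≈ 0.2928.

d(x, mu) = √(0.0857) ≈ 0.2928
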